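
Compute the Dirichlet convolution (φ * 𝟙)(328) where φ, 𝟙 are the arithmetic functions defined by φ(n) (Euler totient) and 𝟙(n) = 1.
(φ * 𝟙)(328) = 328

Divisors of 328: [1, 2, 4, 8, 41, 82, 164, 328]. For each d | 328:
  d = 1: φ(1) · 𝟙(328/1) = 1 · 1 = 1
  d = 2: φ(2) · 𝟙(328/2) = 1 · 1 = 1
  d = 4: φ(4) · 𝟙(328/4) = 2 · 1 = 2
  d = 8: φ(8) · 𝟙(328/8) = 4 · 1 = 4
  d = 41: φ(41) · 𝟙(328/41) = 40 · 1 = 40
  d = 82: φ(82) · 𝟙(328/82) = 40 · 1 = 40
  d = 164: φ(164) · 𝟙(328/164) = 80 · 1 = 80
  d = 328: φ(328) · 𝟙(328/328) = 160 · 1 = 160
Summing: (φ * 𝟙)(328) = 1 + 1 + 2 + 4 + 40 + 40 + 80 + 160 = 328.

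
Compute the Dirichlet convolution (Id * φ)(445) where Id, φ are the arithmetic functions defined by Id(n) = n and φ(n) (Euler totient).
(Id * φ)(445) = 1593

Divisors of 445: [1, 5, 89, 445]. For each d | 445:
  d = 1: Id(1) · φ(445/1) = 1 · 352 = 352
  d = 5: Id(5) · φ(445/5) = 5 · 88 = 440
  d = 89: Id(89) · φ(445/89) = 89 · 4 = 356
  d = 445: Id(445) · φ(445/445) = 445 · 1 = 445
Summing: (Id * φ)(445) = 352 + 440 + 356 + 445 = 1593.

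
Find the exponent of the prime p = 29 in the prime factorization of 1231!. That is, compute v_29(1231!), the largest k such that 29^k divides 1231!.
v_29(1231!) = 43

Legendre's formula: v_p(n!) = Σ_{k ≥ 1} ⌊n / p^k⌋. For p = 29, n = 1231, the terms are:
  ⌊1231/29^1⌋ = ⌊1231/29⌋ = 42
  ⌊1231/29^2⌋ = ⌊1231/841⌋ = 1
(the next term ⌊1231/29^3⌋ = 0, terminating the sum). Summing: v_29(1231!) = 42 + 1 = 43.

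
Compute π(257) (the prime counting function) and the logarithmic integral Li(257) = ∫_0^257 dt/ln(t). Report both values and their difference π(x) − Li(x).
π(257) = 55;  Li(257) ≈ 60.69;  π(x) − Li(x) ≈ -5.69.

Direct count of primes ≤ 257 gives π(257) = 55. Numerical evaluation of the logarithmic integral gives Li(257) ≈ 60.69. The difference π(x) − Li(x) ≈ -5.69 is typically negative for small/moderate x (Li(x) overestimates), though Littlewood's theorem shows this sign changes infinitely often.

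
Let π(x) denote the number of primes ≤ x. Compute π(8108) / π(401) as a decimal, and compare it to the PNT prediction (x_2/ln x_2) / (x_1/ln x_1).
π(8108)/π(401) = 1019/79 ≈ 12.8987;  PNT prediction ≈ 13.4652.

π(401) = 79 and π(8108) = 1019, so π(8108)/π(401) ≈ 12.8987. The PNT-predicted ratio is (8108/ln(8108)) / (401/ln(401)) ≈ 13.4652. The two agree to within a few percent, as expected.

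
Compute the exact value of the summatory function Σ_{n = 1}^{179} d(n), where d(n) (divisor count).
Σ_{n ≤ 179} d(n) = 953

Compute d(n) for each 1 ≤ n ≤ 179: d(1) = 1, d(2) = 2, d(3) = 2, d(4) = 3, d(5) = 2, d(6) = 4, d(7) = 2, d(8) = 4, d(9) = 3, d(10) = 4, d(11) = 2, d(12) = 6, d(13) = 2, d(14) = 4, d(15) = 4, d(16) = 5, d(17) = 2, d(18) = 6, d(19) = 2, d(20) = 6, d(21) = 4, d(22) = 4, d(23) = 2, d(24) = 8, d(25) = 3, d(26) = 4, d(27) = 4, d(28) = 6, d(29) = 2, d(30) = 8, d(31) = 2, d(32) = 6, d(33) = 4, d(34) = 4, d(35) = 4, d(36) = 9, d(37) = 2, d(38) = 4, d(39) = 4, d(40) = 8, d(41) = 2, d(42) = 8, d(43) = 2, d(44) = 6, d(45) = 6, d(46) = 4, d(47) = 2, d(48) = 10, d(49) = 3, d(50) = 6, d(51) = 4, d(52) = 6, d(53) = 2, d(54) = 8, d(55) = 4, d(56) = 8, d(57) = 4, d(58) = 4, d(59) = 2, d(60) = 12, d(61) = 2, d(62) = 4, d(63) = 6, d(64) = 7, d(65) = 4, d(66) = 8, d(67) = 2, d(68) = 6, d(69) = 4, d(70) = 8, d(71) = 2, d(72) = 12, d(73) = 2, d(74) = 4, d(75) = 6, d(76) = 6, d(77) = 4, d(78) = 8, d(79) = 2, d(80) = 10, d(81) = 5, d(82) = 4, d(83) = 2, d(84) = 12, d(85) = 4, d(86) = 4, d(87) = 4, d(88) = 8, d(89) = 2, d(90) = 12, d(91) = 4, d(92) = 6, d(93) = 4, d(94) = 4, d(95) = 4, d(96) = 12, d(97) = 2, d(98) = 6, d(99) = 6, d(100) = 9, d(101) = 2, d(102) = 8, d(103) = 2, d(104) = 8, d(105) = 8, d(106) = 4, d(107) = 2, d(108) = 12, d(109) = 2, d(110) = 8, d(111) = 4, d(112) = 10, d(113) = 2, d(114) = 8, d(115) = 4, d(116) = 6, d(117) = 6, d(118) = 4, d(119) = 4, d(120) = 16, d(121) = 3, d(122) = 4, d(123) = 4, d(124) = 6, d(125) = 4, d(126) = 12, d(127) = 2, d(128) = 8, d(129) = 4, d(130) = 8, d(131) = 2, d(132) = 12, d(133) = 4, d(134) = 4, d(135) = 8, d(136) = 8, d(137) = 2, d(138) = 8, d(139) = 2, d(140) = 12, d(141) = 4, d(142) = 4, d(143) = 4, d(144) = 15, d(145) = 4, d(146) = 4, d(147) = 6, d(148) = 6, d(149) = 2, d(150) = 12, d(151) = 2, d(152) = 8, d(153) = 6, d(154) = 8, d(155) = 4, d(156) = 12, d(157) = 2, d(158) = 4, d(159) = 4, d(160) = 12, d(161) = 4, d(162) = 10, d(163) = 2, d(164) = 6, d(165) = 8, d(166) = 4, d(167) = 2, d(168) = 16, d(169) = 3, d(170) = 8, d(171) = 6, d(172) = 6, d(173) = 2, d(174) = 8, d(175) = 6, d(176) = 10, d(177) = 4, d(178) = 4, d(179) = 2. Summing all 179 values: 953. (Dirichlet's divisor formula: Σ_{n ≤ x} d(n) = x ln(x) + (2γ − 1) x + O(√x). For x = 179, the asymptotic estimate is ≈ 956.19.)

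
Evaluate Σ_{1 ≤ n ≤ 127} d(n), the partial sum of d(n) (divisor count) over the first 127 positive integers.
Σ_{n ≤ 127} d(n) = 637

Compute d(n) for each 1 ≤ n ≤ 127: d(1) = 1, d(2) = 2, d(3) = 2, d(4) = 3, d(5) = 2, d(6) = 4, d(7) = 2, d(8) = 4, d(9) = 3, d(10) = 4, d(11) = 2, d(12) = 6, d(13) = 2, d(14) = 4, d(15) = 4, d(16) = 5, d(17) = 2, d(18) = 6, d(19) = 2, d(20) = 6, d(21) = 4, d(22) = 4, d(23) = 2, d(24) = 8, d(25) = 3, d(26) = 4, d(27) = 4, d(28) = 6, d(29) = 2, d(30) = 8, d(31) = 2, d(32) = 6, d(33) = 4, d(34) = 4, d(35) = 4, d(36) = 9, d(37) = 2, d(38) = 4, d(39) = 4, d(40) = 8, d(41) = 2, d(42) = 8, d(43) = 2, d(44) = 6, d(45) = 6, d(46) = 4, d(47) = 2, d(48) = 10, d(49) = 3, d(50) = 6, d(51) = 4, d(52) = 6, d(53) = 2, d(54) = 8, d(55) = 4, d(56) = 8, d(57) = 4, d(58) = 4, d(59) = 2, d(60) = 12, d(61) = 2, d(62) = 4, d(63) = 6, d(64) = 7, d(65) = 4, d(66) = 8, d(67) = 2, d(68) = 6, d(69) = 4, d(70) = 8, d(71) = 2, d(72) = 12, d(73) = 2, d(74) = 4, d(75) = 6, d(76) = 6, d(77) = 4, d(78) = 8, d(79) = 2, d(80) = 10, d(81) = 5, d(82) = 4, d(83) = 2, d(84) = 12, d(85) = 4, d(86) = 4, d(87) = 4, d(88) = 8, d(89) = 2, d(90) = 12, d(91) = 4, d(92) = 6, d(93) = 4, d(94) = 4, d(95) = 4, d(96) = 12, d(97) = 2, d(98) = 6, d(99) = 6, d(100) = 9, d(101) = 2, d(102) = 8, d(103) = 2, d(104) = 8, d(105) = 8, d(106) = 4, d(107) = 2, d(108) = 12, d(109) = 2, d(110) = 8, d(111) = 4, d(112) = 10, d(113) = 2, d(114) = 8, d(115) = 4, d(116) = 6, d(117) = 6, d(118) = 4, d(119) = 4, d(120) = 16, d(121) = 3, d(122) = 4, d(123) = 4, d(124) = 6, d(125) = 4, d(126) = 12, d(127) = 2. Summing all 127 values: 637. (Dirichlet's divisor formula: Σ_{n ≤ x} d(n) = x ln(x) + (2γ − 1) x + O(√x). For x = 127, the asymptotic estimate is ≈ 634.82.)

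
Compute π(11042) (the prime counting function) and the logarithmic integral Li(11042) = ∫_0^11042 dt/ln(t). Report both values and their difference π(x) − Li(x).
π(11042) = 1337;  Li(11042) ≈ 1358.66;  π(x) − Li(x) ≈ -21.66.

Direct count of primes ≤ 11042 gives π(11042) = 1337. Numerical evaluation of the logarithmic integral gives Li(11042) ≈ 1358.66. The difference π(x) − Li(x) ≈ -21.66 is typically negative for small/moderate x (Li(x) overestimates), though Littlewood's theorem shows this sign changes infinitely often.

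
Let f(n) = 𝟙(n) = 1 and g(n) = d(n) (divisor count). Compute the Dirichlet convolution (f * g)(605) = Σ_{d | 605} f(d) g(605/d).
(𝟙 * d)(605) = 18

Divisors of 605: [1, 5, 11, 55, 121, 605]. For each d | 605:
  d = 1: 𝟙(1) · d(605/1) = 1 · 6 = 6
  d = 5: 𝟙(5) · d(605/5) = 1 · 3 = 3
  d = 11: 𝟙(11) · d(605/11) = 1 · 4 = 4
  d = 55: 𝟙(55) · d(605/55) = 1 · 2 = 2
  d = 121: 𝟙(121) · d(605/121) = 1 · 2 = 2
  d = 605: 𝟙(605) · d(605/605) = 1 · 1 = 1
Summing: (𝟙 * d)(605) = 6 + 3 + 4 + 2 + 2 + 1 = 18.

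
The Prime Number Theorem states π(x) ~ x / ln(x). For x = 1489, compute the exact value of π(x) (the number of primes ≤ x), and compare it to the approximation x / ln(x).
π(1489) = 237;  x/ln(x) ≈ 203.81;  relative error ≈ 14.00%.

Directly count primes up to 1489: π(1489) = 237. The PNT approximation gives 1489/ln(1489) ≈ 1489/7.30586 ≈ 203.81. Relative error (π(x) − x/ln(x)) / π(x) ≈ 14.00%; the approximation is known to undercount slightly (Li(x) is a better estimate).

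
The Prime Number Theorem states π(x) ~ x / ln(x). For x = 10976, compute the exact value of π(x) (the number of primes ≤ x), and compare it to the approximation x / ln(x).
π(10976) = 1332;  x/ln(x) ≈ 1179.78;  relative error ≈ 11.43%.

Directly count primes up to 10976: π(10976) = 1332. The PNT approximation gives 10976/ln(10976) ≈ 10976/9.30347 ≈ 1179.78. Relative error (π(x) − x/ln(x)) / π(x) ≈ 11.43%; the approximation is known to undercount slightly (Li(x) is a better estimate).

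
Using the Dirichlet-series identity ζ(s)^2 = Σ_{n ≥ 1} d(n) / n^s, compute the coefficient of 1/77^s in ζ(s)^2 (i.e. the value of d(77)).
d(77) = 4

ζ(s)^2 = (Σ 1/m^s)(Σ 1/k^s). The coefficient of 1/n^s in the product is the number of ordered pairs (m, k) with mk = n, which equals d(n). For n = 77, divisors are [1, 7, 11, 77], so d(77) = 4.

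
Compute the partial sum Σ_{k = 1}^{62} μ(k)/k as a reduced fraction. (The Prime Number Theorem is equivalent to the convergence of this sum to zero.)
Σ μ(k)/k = 1874648830674470878723/117288381359406970983270

Values of μ(k) for 1 ≤ k ≤ 62: μ(1) = 1, μ(2) = -1, μ(3) = -1, μ(5) = -1, μ(6) = 1, μ(7) = -1, μ(10) = 1, μ(11) = -1, μ(13) = -1, μ(14) = 1, μ(15) = 1, μ(17) = -1, μ(19) = -1, μ(21) = 1, μ(22) = 1, μ(23) = -1, μ(26) = 1, μ(29) = -1, μ(30) = -1, μ(31) = -1, μ(33) = 1, μ(34) = 1, μ(35) = 1, μ(37) = -1, μ(38) = 1, μ(39) = 1, μ(41) = -1, μ(42) = -1, μ(43) = -1, μ(46) = 1, μ(47) = -1, μ(51) = 1, μ(53) = -1, μ(55) = 1, μ(57) = 1, μ(58) = 1, μ(59) = -1, μ(61) = -1, μ(62) = 1, with μ = 0 on non-squarefree integers. Summing μ(k)/k for k where μ(k) ≠ 0 gives 1874648830674470878723/117288381359406970983270 ≈ 0.0160. (PNT ⟺ this sum → 0 as n → ∞.)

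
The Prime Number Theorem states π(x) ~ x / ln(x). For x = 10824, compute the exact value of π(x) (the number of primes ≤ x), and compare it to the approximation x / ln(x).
π(10824) = 1315;  x/ln(x) ≈ 1165.18;  relative error ≈ 11.39%.

Directly count primes up to 10824: π(10824) = 1315. The PNT approximation gives 10824/ln(10824) ≈ 10824/9.28952 ≈ 1165.18. Relative error (π(x) − x/ln(x)) / π(x) ≈ 11.39%; the approximation is known to undercount slightly (Li(x) is a better estimate).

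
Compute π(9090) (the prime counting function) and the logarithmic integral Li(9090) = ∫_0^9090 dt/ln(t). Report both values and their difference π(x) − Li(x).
π(9090) = 1127;  Li(9090) ≈ 1146.83;  π(x) − Li(x) ≈ -19.83.

Direct count of primes ≤ 9090 gives π(9090) = 1127. Numerical evaluation of the logarithmic integral gives Li(9090) ≈ 1146.83. The difference π(x) − Li(x) ≈ -19.83 is typically negative for small/moderate x (Li(x) overestimates), though Littlewood's theorem shows this sign changes infinitely often.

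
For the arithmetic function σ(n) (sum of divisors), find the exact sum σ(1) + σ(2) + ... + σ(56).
Σ_{n ≤ 56} σ(n) = 2616

Compute σ(n) for each 1 ≤ n ≤ 56: σ(1) = 1, σ(2) = 3, σ(3) = 4, σ(4) = 7, σ(5) = 6, σ(6) = 12, σ(7) = 8, σ(8) = 15, σ(9) = 13, σ(10) = 18, σ(11) = 12, σ(12) = 28, σ(13) = 14, σ(14) = 24, σ(15) = 24, σ(16) = 31, σ(17) = 18, σ(18) = 39, σ(19) = 20, σ(20) = 42, σ(21) = 32, σ(22) = 36, σ(23) = 24, σ(24) = 60, σ(25) = 31, σ(26) = 42, σ(27) = 40, σ(28) = 56, σ(29) = 30, σ(30) = 72, σ(31) = 32, σ(32) = 63, σ(33) = 48, σ(34) = 54, σ(35) = 48, σ(36) = 91, σ(37) = 38, σ(38) = 60, σ(39) = 56, σ(40) = 90, σ(41) = 42, σ(42) = 96, σ(43) = 44, σ(44) = 84, σ(45) = 78, σ(46) = 72, σ(47) = 48, σ(48) = 124, σ(49) = 57, σ(50) = 93, σ(51) = 72, σ(52) = 98, σ(53) = 54, σ(54) = 120, σ(55) = 72, σ(56) = 120. Summing all 56 values: 2616. (Average order: Σ_{n ≤ x} σ(n) ~ (π²/12) x². For x = 56, (π²/12)·56² ≈ 2579.26.)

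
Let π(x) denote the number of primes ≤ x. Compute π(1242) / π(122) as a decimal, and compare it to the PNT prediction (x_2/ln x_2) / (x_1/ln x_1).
π(1242)/π(122) = 203/30 ≈ 6.7667;  PNT prediction ≈ 6.8646.

π(122) = 30 and π(1242) = 203, so π(1242)/π(122) ≈ 6.7667. The PNT-predicted ratio is (1242/ln(1242)) / (122/ln(122)) ≈ 6.8646. The two agree to within a few percent, as expected.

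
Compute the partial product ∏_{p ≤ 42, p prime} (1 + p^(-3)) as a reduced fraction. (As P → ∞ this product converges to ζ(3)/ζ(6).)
∏ = 19748514390846878817381777408/16714921165084221808965643495

The primes p ≤ 42 are [2, 3, 5, 7, 11, 13, 17, 19, 23, 29, 31, 37, 41]. For each, (1 + 1/p^3) = (p^3 + 1)/p^3. Multiplying these fractions over p ∈ [2, 3, 5, 7, 11, 13, 17, 19, 23, 29, 31, 37, 41] gives 19748514390846878817381777408/16714921165084221808965643495. (In the limit P → ∞ this tends to ζ(3)/ζ(6).)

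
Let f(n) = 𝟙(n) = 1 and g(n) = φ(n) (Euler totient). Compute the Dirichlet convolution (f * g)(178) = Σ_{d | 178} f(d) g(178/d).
(𝟙 * φ)(178) = 178

Divisors of 178: [1, 2, 89, 178]. For each d | 178:
  d = 1: 𝟙(1) · φ(178/1) = 1 · 88 = 88
  d = 2: 𝟙(2) · φ(178/2) = 1 · 88 = 88
  d = 89: 𝟙(89) · φ(178/89) = 1 · 1 = 1
  d = 178: 𝟙(178) · φ(178/178) = 1 · 1 = 1
Summing: (𝟙 * φ)(178) = 88 + 88 + 1 + 1 = 178.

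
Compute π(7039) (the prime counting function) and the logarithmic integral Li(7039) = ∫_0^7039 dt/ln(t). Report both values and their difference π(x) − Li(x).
π(7039) = 905;  Li(7039) ≈ 918.73;  π(x) − Li(x) ≈ -13.73.

Direct count of primes ≤ 7039 gives π(7039) = 905. Numerical evaluation of the logarithmic integral gives Li(7039) ≈ 918.73. The difference π(x) − Li(x) ≈ -13.73 is typically negative for small/moderate x (Li(x) overestimates), though Littlewood's theorem shows this sign changes infinitely often.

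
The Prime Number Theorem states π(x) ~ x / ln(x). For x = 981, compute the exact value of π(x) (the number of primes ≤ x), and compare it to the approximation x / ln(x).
π(981) = 165;  x/ln(x) ≈ 142.41;  relative error ≈ 13.69%.

Directly count primes up to 981: π(981) = 165. The PNT approximation gives 981/ln(981) ≈ 981/6.88857 ≈ 142.41. Relative error (π(x) − x/ln(x)) / π(x) ≈ 13.69%; the approximation is known to undercount slightly (Li(x) is a better estimate).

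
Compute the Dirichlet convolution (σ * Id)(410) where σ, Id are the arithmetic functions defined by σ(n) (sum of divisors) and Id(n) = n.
(σ * Id)(410) = 4565

Divisors of 410: [1, 2, 5, 10, 41, 82, 205, 410]. For each d | 410:
  d = 1: σ(1) · Id(410/1) = 1 · 410 = 410
  d = 2: σ(2) · Id(410/2) = 3 · 205 = 615
  d = 5: σ(5) · Id(410/5) = 6 · 82 = 492
  d = 10: σ(10) · Id(410/10) = 18 · 41 = 738
  d = 41: σ(41) · Id(410/41) = 42 · 10 = 420
  d = 82: σ(82) · Id(410/82) = 126 · 5 = 630
  d = 205: σ(205) · Id(410/205) = 252 · 2 = 504
  d = 410: σ(410) · Id(410/410) = 756 · 1 = 756
Summing: (σ * Id)(410) = 410 + 615 + 492 + 738 + 420 + 630 + 504 + 756 = 4565.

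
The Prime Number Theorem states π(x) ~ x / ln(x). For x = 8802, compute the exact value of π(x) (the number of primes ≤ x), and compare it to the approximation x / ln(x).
π(8802) = 1095;  x/ln(x) ≈ 969.09;  relative error ≈ 11.50%.

Directly count primes up to 8802: π(8802) = 1095. The PNT approximation gives 8802/ln(8802) ≈ 8802/9.08273 ≈ 969.09. Relative error (π(x) − x/ln(x)) / π(x) ≈ 11.50%; the approximation is known to undercount slightly (Li(x) is a better estimate).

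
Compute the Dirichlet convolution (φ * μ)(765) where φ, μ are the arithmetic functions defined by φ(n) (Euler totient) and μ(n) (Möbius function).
(φ * μ)(765) = 180

Divisors of 765: [1, 3, 5, 9, 15, 17, 45, 51, 85, 153, 255, 765]. For each d | 765:
  d = 1: φ(1) · μ(765/1) = 1 · 0 = 0
  d = 3: φ(3) · μ(765/3) = 2 · -1 = -2
  d = 5: φ(5) · μ(765/5) = 4 · 0 = 0
  d = 9: φ(9) · μ(765/9) = 6 · 1 = 6
  d = 15: φ(15) · μ(765/15) = 8 · 1 = 8
  d = 17: φ(17) · μ(765/17) = 16 · 0 = 0
  d = 45: φ(45) · μ(765/45) = 24 · -1 = -24
  d = 51: φ(51) · μ(765/51) = 32 · 1 = 32
  d = 85: φ(85) · μ(765/85) = 64 · 0 = 0
  d = 153: φ(153) · μ(765/153) = 96 · -1 = -96
  d = 255: φ(255) · μ(765/255) = 128 · -1 = -128
  d = 765: φ(765) · μ(765/765) = 384 · 1 = 384
Summing: (φ * μ)(765) = 0 + -2 + 0 + 6 + 8 + 0 + -24 + 32 + 0 + -96 + -128 + 384 = 180.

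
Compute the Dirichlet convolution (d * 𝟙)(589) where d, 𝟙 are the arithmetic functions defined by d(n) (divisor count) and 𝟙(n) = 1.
(d * 𝟙)(589) = 9

Divisors of 589: [1, 19, 31, 589]. For each d | 589:
  d = 1: d(1) · 𝟙(589/1) = 1 · 1 = 1
  d = 19: d(19) · 𝟙(589/19) = 2 · 1 = 2
  d = 31: d(31) · 𝟙(589/31) = 2 · 1 = 2
  d = 589: d(589) · 𝟙(589/589) = 4 · 1 = 4
Summing: (d * 𝟙)(589) = 1 + 2 + 2 + 4 = 9.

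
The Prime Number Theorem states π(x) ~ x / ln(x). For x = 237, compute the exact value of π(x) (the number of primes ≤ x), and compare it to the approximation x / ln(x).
π(237) = 51;  x/ln(x) ≈ 43.34;  relative error ≈ 15.01%.

Directly count primes up to 237: π(237) = 51. The PNT approximation gives 237/ln(237) ≈ 237/5.46806 ≈ 43.34. Relative error (π(x) − x/ln(x)) / π(x) ≈ 15.01%; the approximation is known to undercount slightly (Li(x) is a better estimate).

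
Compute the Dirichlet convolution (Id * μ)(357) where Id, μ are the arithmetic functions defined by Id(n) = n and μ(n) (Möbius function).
(Id * μ)(357) = 192

Divisors of 357: [1, 3, 7, 17, 21, 51, 119, 357]. For each d | 357:
  d = 1: Id(1) · μ(357/1) = 1 · -1 = -1
  d = 3: Id(3) · μ(357/3) = 3 · 1 = 3
  d = 7: Id(7) · μ(357/7) = 7 · 1 = 7
  d = 17: Id(17) · μ(357/17) = 17 · 1 = 17
  d = 21: Id(21) · μ(357/21) = 21 · -1 = -21
  d = 51: Id(51) · μ(357/51) = 51 · -1 = -51
  d = 119: Id(119) · μ(357/119) = 119 · -1 = -119
  d = 357: Id(357) · μ(357/357) = 357 · 1 = 357
Summing: (Id * μ)(357) = -1 + 3 + 7 + 17 + -21 + -51 + -119 + 357 = 192.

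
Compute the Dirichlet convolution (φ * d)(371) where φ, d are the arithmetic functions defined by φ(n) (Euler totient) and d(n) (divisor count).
(φ * d)(371) = 432

Divisors of 371: [1, 7, 53, 371]. For each d | 371:
  d = 1: φ(1) · d(371/1) = 1 · 4 = 4
  d = 7: φ(7) · d(371/7) = 6 · 2 = 12
  d = 53: φ(53) · d(371/53) = 52 · 2 = 104
  d = 371: φ(371) · d(371/371) = 312 · 1 = 312
Summing: (φ * d)(371) = 4 + 12 + 104 + 312 = 432.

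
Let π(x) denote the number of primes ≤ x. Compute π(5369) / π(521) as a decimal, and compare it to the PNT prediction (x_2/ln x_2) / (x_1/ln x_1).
π(5369)/π(521) = 708/98 ≈ 7.2245;  PNT prediction ≈ 7.5062.

π(521) = 98 and π(5369) = 708, so π(5369)/π(521) ≈ 7.2245. The PNT-predicted ratio is (5369/ln(5369)) / (521/ln(521)) ≈ 7.5062. The two agree to within a few percent, as expected.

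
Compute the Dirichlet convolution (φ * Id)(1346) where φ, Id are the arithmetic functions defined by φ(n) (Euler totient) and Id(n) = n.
(φ * Id)(1346) = 4035

Divisors of 1346: [1, 2, 673, 1346]. For each d | 1346:
  d = 1: φ(1) · Id(1346/1) = 1 · 1346 = 1346
  d = 2: φ(2) · Id(1346/2) = 1 · 673 = 673
  d = 673: φ(673) · Id(1346/673) = 672 · 2 = 1344
  d = 1346: φ(1346) · Id(1346/1346) = 672 · 1 = 672
Summing: (φ * Id)(1346) = 1346 + 673 + 1344 + 672 = 4035.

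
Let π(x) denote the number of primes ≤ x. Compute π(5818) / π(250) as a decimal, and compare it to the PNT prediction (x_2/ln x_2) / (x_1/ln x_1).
π(5818)/π(250) = 763/53 ≈ 14.3962;  PNT prediction ≈ 14.8229.

π(250) = 53 and π(5818) = 763, so π(5818)/π(250) ≈ 14.3962. The PNT-predicted ratio is (5818/ln(5818)) / (250/ln(250)) ≈ 14.8229. The two agree to within a few percent, as expected.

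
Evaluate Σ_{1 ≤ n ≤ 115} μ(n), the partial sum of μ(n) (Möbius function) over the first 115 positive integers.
Σ_{n ≤ 115} μ(n) = -5

Compute μ(n) for each 1 ≤ n ≤ 115: μ(1) = 1, μ(2) = -1, μ(3) = -1, μ(4) = 0, μ(5) = -1, μ(6) = 1, μ(7) = -1, μ(8) = 0, μ(9) = 0, μ(10) = 1, μ(11) = -1, μ(12) = 0, μ(13) = -1, μ(14) = 1, μ(15) = 1, μ(16) = 0, μ(17) = -1, μ(18) = 0, μ(19) = -1, μ(20) = 0, μ(21) = 1, μ(22) = 1, μ(23) = -1, μ(24) = 0, μ(25) = 0, μ(26) = 1, μ(27) = 0, μ(28) = 0, μ(29) = -1, μ(30) = -1, μ(31) = -1, μ(32) = 0, μ(33) = 1, μ(34) = 1, μ(35) = 1, μ(36) = 0, μ(37) = -1, μ(38) = 1, μ(39) = 1, μ(40) = 0, μ(41) = -1, μ(42) = -1, μ(43) = -1, μ(44) = 0, μ(45) = 0, μ(46) = 1, μ(47) = -1, μ(48) = 0, μ(49) = 0, μ(50) = 0, μ(51) = 1, μ(52) = 0, μ(53) = -1, μ(54) = 0, μ(55) = 1, μ(56) = 0, μ(57) = 1, μ(58) = 1, μ(59) = -1, μ(60) = 0, μ(61) = -1, μ(62) = 1, μ(63) = 0, μ(64) = 0, μ(65) = 1, μ(66) = -1, μ(67) = -1, μ(68) = 0, μ(69) = 1, μ(70) = -1, μ(71) = -1, μ(72) = 0, μ(73) = -1, μ(74) = 1, μ(75) = 0, μ(76) = 0, μ(77) = 1, μ(78) = -1, μ(79) = -1, μ(80) = 0, μ(81) = 0, μ(82) = 1, μ(83) = -1, μ(84) = 0, μ(85) = 1, μ(86) = 1, μ(87) = 1, μ(88) = 0, μ(89) = -1, μ(90) = 0, μ(91) = 1, μ(92) = 0, μ(93) = 1, μ(94) = 1, μ(95) = 1, μ(96) = 0, μ(97) = -1, μ(98) = 0, μ(99) = 0, μ(100) = 0, μ(101) = -1, μ(102) = -1, μ(103) = -1, μ(104) = 0, μ(105) = -1, μ(106) = 1, μ(107) = -1, μ(108) = 0, μ(109) = -1, μ(110) = -1, μ(111) = 1, μ(112) = 0, μ(113) = -1, μ(114) = -1, μ(115) = 1. Summing all 115 values: -5. (Mertens function M(x) = Σ_{n ≤ x} μ(n); on average M(x) should be small (PNT ⟺ M(x) = o(x)).)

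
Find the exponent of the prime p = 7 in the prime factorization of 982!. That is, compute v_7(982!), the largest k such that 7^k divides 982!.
v_7(982!) = 162

Legendre's formula: v_p(n!) = Σ_{k ≥ 1} ⌊n / p^k⌋. For p = 7, n = 982, the terms are:
  ⌊982/7^1⌋ = ⌊982/7⌋ = 140
  ⌊982/7^2⌋ = ⌊982/49⌋ = 20
  ⌊982/7^3⌋ = ⌊982/343⌋ = 2
(the next term ⌊982/7^4⌋ = 0, terminating the sum). Summing: v_7(982!) = 140 + 20 + 2 = 162.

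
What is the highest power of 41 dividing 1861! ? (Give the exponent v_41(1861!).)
v_41(1861!) = 46

Legendre's formula: v_p(n!) = Σ_{k ≥ 1} ⌊n / p^k⌋. For p = 41, n = 1861, the terms are:
  ⌊1861/41^1⌋ = ⌊1861/41⌋ = 45
  ⌊1861/41^2⌋ = ⌊1861/1681⌋ = 1
(the next term ⌊1861/41^3⌋ = 0, terminating the sum). Summing: v_41(1861!) = 45 + 1 = 46.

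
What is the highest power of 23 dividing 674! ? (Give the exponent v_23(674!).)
v_23(674!) = 30

Legendre's formula: v_p(n!) = Σ_{k ≥ 1} ⌊n / p^k⌋. For p = 23, n = 674, the terms are:
  ⌊674/23^1⌋ = ⌊674/23⌋ = 29
  ⌊674/23^2⌋ = ⌊674/529⌋ = 1
(the next term ⌊674/23^3⌋ = 0, terminating the sum). Summing: v_23(674!) = 29 + 1 = 30.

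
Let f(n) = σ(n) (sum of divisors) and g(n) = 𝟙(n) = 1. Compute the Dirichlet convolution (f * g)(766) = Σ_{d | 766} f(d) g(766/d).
(σ * 𝟙)(766) = 1540

Divisors of 766: [1, 2, 383, 766]. For each d | 766:
  d = 1: σ(1) · 𝟙(766/1) = 1 · 1 = 1
  d = 2: σ(2) · 𝟙(766/2) = 3 · 1 = 3
  d = 383: σ(383) · 𝟙(766/383) = 384 · 1 = 384
  d = 766: σ(766) · 𝟙(766/766) = 1152 · 1 = 1152
Summing: (σ * 𝟙)(766) = 1 + 3 + 384 + 1152 = 1540.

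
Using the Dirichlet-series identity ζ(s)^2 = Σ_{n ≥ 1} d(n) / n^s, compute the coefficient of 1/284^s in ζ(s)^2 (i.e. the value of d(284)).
d(284) = 6

ζ(s)^2 = (Σ 1/m^s)(Σ 1/k^s). The coefficient of 1/n^s in the product is the number of ordered pairs (m, k) with mk = n, which equals d(n). For n = 284, divisors are [1, 2, 4, 71, 142, 284], so d(284) = 6.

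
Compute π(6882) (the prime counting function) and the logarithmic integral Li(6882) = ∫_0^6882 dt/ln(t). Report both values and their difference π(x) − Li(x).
π(6882) = 885;  Li(6882) ≈ 900.99;  π(x) − Li(x) ≈ -15.99.

Direct count of primes ≤ 6882 gives π(6882) = 885. Numerical evaluation of the logarithmic integral gives Li(6882) ≈ 900.99. The difference π(x) − Li(x) ≈ -15.99 is typically negative for small/moderate x (Li(x) overestimates), though Littlewood's theorem shows this sign changes infinitely often.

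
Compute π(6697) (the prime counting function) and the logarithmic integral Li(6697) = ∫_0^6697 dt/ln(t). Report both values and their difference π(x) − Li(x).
π(6697) = 863;  Li(6697) ≈ 880.02;  π(x) − Li(x) ≈ -17.02.

Direct count of primes ≤ 6697 gives π(6697) = 863. Numerical evaluation of the logarithmic integral gives Li(6697) ≈ 880.02. The difference π(x) − Li(x) ≈ -17.02 is typically negative for small/moderate x (Li(x) overestimates), though Littlewood's theorem shows this sign changes infinitely often.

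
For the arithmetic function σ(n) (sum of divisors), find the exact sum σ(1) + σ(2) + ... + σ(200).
Σ_{n ≤ 200} σ(n) = 33044

Compute σ(n) for each 1 ≤ n ≤ 200: σ(1) = 1, σ(2) = 3, σ(3) = 4, σ(4) = 7, σ(5) = 6, σ(6) = 12, σ(7) = 8, σ(8) = 15, σ(9) = 13, σ(10) = 18, σ(11) = 12, σ(12) = 28, σ(13) = 14, σ(14) = 24, σ(15) = 24, σ(16) = 31, σ(17) = 18, σ(18) = 39, σ(19) = 20, σ(20) = 42, σ(21) = 32, σ(22) = 36, σ(23) = 24, σ(24) = 60, σ(25) = 31, σ(26) = 42, σ(27) = 40, σ(28) = 56, σ(29) = 30, σ(30) = 72, σ(31) = 32, σ(32) = 63, σ(33) = 48, σ(34) = 54, σ(35) = 48, σ(36) = 91, σ(37) = 38, σ(38) = 60, σ(39) = 56, σ(40) = 90, σ(41) = 42, σ(42) = 96, σ(43) = 44, σ(44) = 84, σ(45) = 78, σ(46) = 72, σ(47) = 48, σ(48) = 124, σ(49) = 57, σ(50) = 93, σ(51) = 72, σ(52) = 98, σ(53) = 54, σ(54) = 120, σ(55) = 72, σ(56) = 120, σ(57) = 80, σ(58) = 90, σ(59) = 60, σ(60) = 168, σ(61) = 62, σ(62) = 96, σ(63) = 104, σ(64) = 127, σ(65) = 84, σ(66) = 144, σ(67) = 68, σ(68) = 126, σ(69) = 96, σ(70) = 144, σ(71) = 72, σ(72) = 195, σ(73) = 74, σ(74) = 114, σ(75) = 124, σ(76) = 140, σ(77) = 96, σ(78) = 168, σ(79) = 80, σ(80) = 186, σ(81) = 121, σ(82) = 126, σ(83) = 84, σ(84) = 224, σ(85) = 108, σ(86) = 132, σ(87) = 120, σ(88) = 180, σ(89) = 90, σ(90) = 234, σ(91) = 112, σ(92) = 168, σ(93) = 128, σ(94) = 144, σ(95) = 120, σ(96) = 252, σ(97) = 98, σ(98) = 171, σ(99) = 156, σ(100) = 217, σ(101) = 102, σ(102) = 216, σ(103) = 104, σ(104) = 210, σ(105) = 192, σ(106) = 162, σ(107) = 108, σ(108) = 280, σ(109) = 110, σ(110) = 216, σ(111) = 152, σ(112) = 248, σ(113) = 114, σ(114) = 240, σ(115) = 144, σ(116) = 210, σ(117) = 182, σ(118) = 180, σ(119) = 144, σ(120) = 360, σ(121) = 133, σ(122) = 186, σ(123) = 168, σ(124) = 224, σ(125) = 156, σ(126) = 312, σ(127) = 128, σ(128) = 255, σ(129) = 176, σ(130) = 252, σ(131) = 132, σ(132) = 336, σ(133) = 160, σ(134) = 204, σ(135) = 240, σ(136) = 270, σ(137) = 138, σ(138) = 288, σ(139) = 140, σ(140) = 336, σ(141) = 192, σ(142) = 216, σ(143) = 168, σ(144) = 403, σ(145) = 180, σ(146) = 222, σ(147) = 228, σ(148) = 266, σ(149) = 150, σ(150) = 372, σ(151) = 152, σ(152) = 300, σ(153) = 234, σ(154) = 288, σ(155) = 192, σ(156) = 392, σ(157) = 158, σ(158) = 240, σ(159) = 216, σ(160) = 378, σ(161) = 192, σ(162) = 363, σ(163) = 164, σ(164) = 294, σ(165) = 288, σ(166) = 252, σ(167) = 168, σ(168) = 480, σ(169) = 183, σ(170) = 324, σ(171) = 260, σ(172) = 308, σ(173) = 174, σ(174) = 360, σ(175) = 248, σ(176) = 372, σ(177) = 240, σ(178) = 270, σ(179) = 180, σ(180) = 546, σ(181) = 182, σ(182) = 336, σ(183) = 248, σ(184) = 360, σ(185) = 228, σ(186) = 384, σ(187) = 216, σ(188) = 336, σ(189) = 320, σ(190) = 360, σ(191) = 192, σ(192) = 508, σ(193) = 194, σ(194) = 294, σ(195) = 336, σ(196) = 399, σ(197) = 198, σ(198) = 468, σ(199) = 200, σ(200) = 465. Summing all 200 values: 33044. (Average order: Σ_{n ≤ x} σ(n) ~ (π²/12) x². For x = 200, (π²/12)·200² ≈ 32898.68.)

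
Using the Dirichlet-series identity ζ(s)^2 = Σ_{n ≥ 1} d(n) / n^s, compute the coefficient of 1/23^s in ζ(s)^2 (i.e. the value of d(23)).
d(23) = 2

ζ(s)^2 = (Σ 1/m^s)(Σ 1/k^s). The coefficient of 1/n^s in the product is the number of ordered pairs (m, k) with mk = n, which equals d(n). For n = 23, divisors are [1, 23], so d(23) = 2.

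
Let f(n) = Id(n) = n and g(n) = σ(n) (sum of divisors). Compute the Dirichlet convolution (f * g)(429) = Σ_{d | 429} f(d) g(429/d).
(Id * σ)(429) = 4347

Divisors of 429: [1, 3, 11, 13, 33, 39, 143, 429]. For each d | 429:
  d = 1: Id(1) · σ(429/1) = 1 · 672 = 672
  d = 3: Id(3) · σ(429/3) = 3 · 168 = 504
  d = 11: Id(11) · σ(429/11) = 11 · 56 = 616
  d = 13: Id(13) · σ(429/13) = 13 · 48 = 624
  d = 33: Id(33) · σ(429/33) = 33 · 14 = 462
  d = 39: Id(39) · σ(429/39) = 39 · 12 = 468
  d = 143: Id(143) · σ(429/143) = 143 · 4 = 572
  d = 429: Id(429) · σ(429/429) = 429 · 1 = 429
Summing: (Id * σ)(429) = 672 + 504 + 616 + 624 + 462 + 468 + 572 + 429 = 4347.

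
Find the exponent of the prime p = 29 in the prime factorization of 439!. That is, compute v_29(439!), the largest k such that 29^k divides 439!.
v_29(439!) = 15

Legendre's formula: v_p(n!) = Σ_{k ≥ 1} ⌊n / p^k⌋. For p = 29, n = 439, the terms are:
  ⌊439/29^1⌋ = ⌊439/29⌋ = 15
(the next term ⌊439/29^2⌋ = 0, terminating the sum). Summing: v_29(439!) = 15 = 15.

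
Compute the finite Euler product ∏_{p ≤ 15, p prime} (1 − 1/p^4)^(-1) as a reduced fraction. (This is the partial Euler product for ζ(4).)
∏ = 11033033011/10194124800

The primes p ≤ 15 are [2, 3, 5, 7, 11, 13]. For each prime, (1 − 1/p^4)^(-1) = p^4 / (p^4 − 1). The product is (1 − 1/2^4)^(-1), (1 − 1/3^4)^(-1), (1 − 1/5^4)^(-1), (1 − 1/7^4)^(-1), (1 − 1/11^4)^(-1), (1 − 1/13^4)^(-1) = ∏ p^4 / (p^4 − 1) = 11033033011/10194124800.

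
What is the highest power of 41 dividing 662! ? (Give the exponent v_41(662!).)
v_41(662!) = 16

Legendre's formula: v_p(n!) = Σ_{k ≥ 1} ⌊n / p^k⌋. For p = 41, n = 662, the terms are:
  ⌊662/41^1⌋ = ⌊662/41⌋ = 16
(the next term ⌊662/41^2⌋ = 0, terminating the sum). Summing: v_41(662!) = 16 = 16.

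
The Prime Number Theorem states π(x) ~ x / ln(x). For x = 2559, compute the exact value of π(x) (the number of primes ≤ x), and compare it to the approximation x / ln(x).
π(2559) = 375;  x/ln(x) ≈ 326.10;  relative error ≈ 13.04%.

Directly count primes up to 2559: π(2559) = 375. The PNT approximation gives 2559/ln(2559) ≈ 2559/7.84737 ≈ 326.10. Relative error (π(x) − x/ln(x)) / π(x) ≈ 13.04%; the approximation is known to undercount slightly (Li(x) is a better estimate).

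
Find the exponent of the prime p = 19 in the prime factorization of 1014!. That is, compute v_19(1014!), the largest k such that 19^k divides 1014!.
v_19(1014!) = 55

Legendre's formula: v_p(n!) = Σ_{k ≥ 1} ⌊n / p^k⌋. For p = 19, n = 1014, the terms are:
  ⌊1014/19^1⌋ = ⌊1014/19⌋ = 53
  ⌊1014/19^2⌋ = ⌊1014/361⌋ = 2
(the next term ⌊1014/19^3⌋ = 0, terminating the sum). Summing: v_19(1014!) = 53 + 2 = 55.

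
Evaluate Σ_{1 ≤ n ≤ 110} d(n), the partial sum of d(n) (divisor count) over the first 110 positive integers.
Σ_{n ≤ 110} d(n) = 538

Compute d(n) for each 1 ≤ n ≤ 110: d(1) = 1, d(2) = 2, d(3) = 2, d(4) = 3, d(5) = 2, d(6) = 4, d(7) = 2, d(8) = 4, d(9) = 3, d(10) = 4, d(11) = 2, d(12) = 6, d(13) = 2, d(14) = 4, d(15) = 4, d(16) = 5, d(17) = 2, d(18) = 6, d(19) = 2, d(20) = 6, d(21) = 4, d(22) = 4, d(23) = 2, d(24) = 8, d(25) = 3, d(26) = 4, d(27) = 4, d(28) = 6, d(29) = 2, d(30) = 8, d(31) = 2, d(32) = 6, d(33) = 4, d(34) = 4, d(35) = 4, d(36) = 9, d(37) = 2, d(38) = 4, d(39) = 4, d(40) = 8, d(41) = 2, d(42) = 8, d(43) = 2, d(44) = 6, d(45) = 6, d(46) = 4, d(47) = 2, d(48) = 10, d(49) = 3, d(50) = 6, d(51) = 4, d(52) = 6, d(53) = 2, d(54) = 8, d(55) = 4, d(56) = 8, d(57) = 4, d(58) = 4, d(59) = 2, d(60) = 12, d(61) = 2, d(62) = 4, d(63) = 6, d(64) = 7, d(65) = 4, d(66) = 8, d(67) = 2, d(68) = 6, d(69) = 4, d(70) = 8, d(71) = 2, d(72) = 12, d(73) = 2, d(74) = 4, d(75) = 6, d(76) = 6, d(77) = 4, d(78) = 8, d(79) = 2, d(80) = 10, d(81) = 5, d(82) = 4, d(83) = 2, d(84) = 12, d(85) = 4, d(86) = 4, d(87) = 4, d(88) = 8, d(89) = 2, d(90) = 12, d(91) = 4, d(92) = 6, d(93) = 4, d(94) = 4, d(95) = 4, d(96) = 12, d(97) = 2, d(98) = 6, d(99) = 6, d(100) = 9, d(101) = 2, d(102) = 8, d(103) = 2, d(104) = 8, d(105) = 8, d(106) = 4, d(107) = 2, d(108) = 12, d(109) = 2, d(110) = 8. Summing all 110 values: 538. (Dirichlet's divisor formula: Σ_{n ≤ x} d(n) = x ln(x) + (2γ − 1) x + O(√x). For x = 110, the asymptotic estimate is ≈ 534.04.)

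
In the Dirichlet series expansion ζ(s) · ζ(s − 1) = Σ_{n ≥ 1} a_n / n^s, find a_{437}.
σ(437) = 480

In the product (Σ m^0/m^s)(Σ k / k^s) = Σ (Σ_{d | n} d) / n^s, the coefficient of 1/n^s is σ(n) = Σ_{d | n} d. For n = 437, divisors are [1, 19, 23, 437]; summing: σ(437) = 480.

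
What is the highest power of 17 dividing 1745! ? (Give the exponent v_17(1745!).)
v_17(1745!) = 108

Legendre's formula: v_p(n!) = Σ_{k ≥ 1} ⌊n / p^k⌋. For p = 17, n = 1745, the terms are:
  ⌊1745/17^1⌋ = ⌊1745/17⌋ = 102
  ⌊1745/17^2⌋ = ⌊1745/289⌋ = 6
(the next term ⌊1745/17^3⌋ = 0, terminating the sum). Summing: v_17(1745!) = 102 + 6 = 108.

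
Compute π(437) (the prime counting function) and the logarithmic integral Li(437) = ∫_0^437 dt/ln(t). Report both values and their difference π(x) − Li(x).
π(437) = 84;  Li(437) ≈ 91.55;  π(x) − Li(x) ≈ -7.55.

Direct count of primes ≤ 437 gives π(437) = 84. Numerical evaluation of the logarithmic integral gives Li(437) ≈ 91.55. The difference π(x) − Li(x) ≈ -7.55 is typically negative for small/moderate x (Li(x) overestimates), though Littlewood's theorem shows this sign changes infinitely often.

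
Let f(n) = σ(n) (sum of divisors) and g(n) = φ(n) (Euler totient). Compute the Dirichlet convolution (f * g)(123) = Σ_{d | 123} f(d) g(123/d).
(σ * φ)(123) = 492

Divisors of 123: [1, 3, 41, 123]. For each d | 123:
  d = 1: σ(1) · φ(123/1) = 1 · 80 = 80
  d = 3: σ(3) · φ(123/3) = 4 · 40 = 160
  d = 41: σ(41) · φ(123/41) = 42 · 2 = 84
  d = 123: σ(123) · φ(123/123) = 168 · 1 = 168
Summing: (σ * φ)(123) = 80 + 160 + 84 + 168 = 492.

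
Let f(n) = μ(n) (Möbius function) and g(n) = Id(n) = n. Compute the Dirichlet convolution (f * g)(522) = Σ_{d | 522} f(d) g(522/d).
(μ * Id)(522) = 168

Divisors of 522: [1, 2, 3, 6, 9, 18, 29, 58, 87, 174, 261, 522]. For each d | 522:
  d = 1: μ(1) · Id(522/1) = 1 · 522 = 522
  d = 2: μ(2) · Id(522/2) = -1 · 261 = -261
  d = 3: μ(3) · Id(522/3) = -1 · 174 = -174
  d = 6: μ(6) · Id(522/6) = 1 · 87 = 87
  d = 9: μ(9) · Id(522/9) = 0 · 58 = 0
  d = 18: μ(18) · Id(522/18) = 0 · 29 = 0
  d = 29: μ(29) · Id(522/29) = -1 · 18 = -18
  d = 58: μ(58) · Id(522/58) = 1 · 9 = 9
  d = 87: μ(87) · Id(522/87) = 1 · 6 = 6
  d = 174: μ(174) · Id(522/174) = -1 · 3 = -3
  d = 261: μ(261) · Id(522/261) = 0 · 2 = 0
  d = 522: μ(522) · Id(522/522) = 0 · 1 = 0
Summing: (μ * Id)(522) = 522 + -261 + -174 + 87 + 0 + 0 + -18 + 9 + 6 + -3 + 0 + 0 = 168.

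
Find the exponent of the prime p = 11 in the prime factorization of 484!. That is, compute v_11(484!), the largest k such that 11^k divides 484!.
v_11(484!) = 48

Legendre's formula: v_p(n!) = Σ_{k ≥ 1} ⌊n / p^k⌋. For p = 11, n = 484, the terms are:
  ⌊484/11^1⌋ = ⌊484/11⌋ = 44
  ⌊484/11^2⌋ = ⌊484/121⌋ = 4
(the next term ⌊484/11^3⌋ = 0, terminating the sum). Summing: v_11(484!) = 44 + 4 = 48.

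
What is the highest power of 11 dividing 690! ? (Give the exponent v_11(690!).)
v_11(690!) = 67

Legendre's formula: v_p(n!) = Σ_{k ≥ 1} ⌊n / p^k⌋. For p = 11, n = 690, the terms are:
  ⌊690/11^1⌋ = ⌊690/11⌋ = 62
  ⌊690/11^2⌋ = ⌊690/121⌋ = 5
(the next term ⌊690/11^3⌋ = 0, terminating the sum). Summing: v_11(690!) = 62 + 5 = 67.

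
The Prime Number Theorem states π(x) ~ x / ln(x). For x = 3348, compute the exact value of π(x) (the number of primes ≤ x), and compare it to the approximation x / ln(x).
π(3348) = 472;  x/ln(x) ≈ 412.51;  relative error ≈ 12.60%.

Directly count primes up to 3348: π(3348) = 472. The PNT approximation gives 3348/ln(3348) ≈ 3348/8.11612 ≈ 412.51. Relative error (π(x) − x/ln(x)) / π(x) ≈ 12.60%; the approximation is known to undercount slightly (Li(x) is a better estimate).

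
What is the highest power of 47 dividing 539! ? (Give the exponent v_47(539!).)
v_47(539!) = 11

Legendre's formula: v_p(n!) = Σ_{k ≥ 1} ⌊n / p^k⌋. For p = 47, n = 539, the terms are:
  ⌊539/47^1⌋ = ⌊539/47⌋ = 11
(the next term ⌊539/47^2⌋ = 0, terminating the sum). Summing: v_47(539!) = 11 = 11.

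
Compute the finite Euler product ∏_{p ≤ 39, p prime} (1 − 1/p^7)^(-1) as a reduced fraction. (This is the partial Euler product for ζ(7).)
∏ = 390612576496222063474132638651406606464249171649995563732972174614898335928125/387378248056510136247638717957281013418108703654497719879651674737546587052032

The primes p ≤ 39 are [2, 3, 5, 7, 11, 13, 17, 19, 23, 29, 31, 37]. For each prime, (1 − 1/p^7)^(-1) = p^7 / (p^7 − 1). The product is (1 − 1/2^7)^(-1), (1 − 1/3^7)^(-1), (1 − 1/5^7)^(-1), (1 − 1/7^7)^(-1), (1 − 1/11^7)^(-1), (1 − 1/13^7)^(-1), (1 − 1/17^7)^(-1), (1 − 1/19^7)^(-1), (1 − 1/23^7)^(-1), (1 − 1/29^7)^(-1), (1 − 1/31^7)^(-1), (1 − 1/37^7)^(-1) = ∏ p^7 / (p^7 − 1) = 390612576496222063474132638651406606464249171649995563732972174614898335928125/387378248056510136247638717957281013418108703654497719879651674737546587052032.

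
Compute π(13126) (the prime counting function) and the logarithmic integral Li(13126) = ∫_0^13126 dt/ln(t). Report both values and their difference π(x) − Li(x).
π(13126) = 1561;  Li(13126) ≈ 1580.40;  π(x) − Li(x) ≈ -19.40.

Direct count of primes ≤ 13126 gives π(13126) = 1561. Numerical evaluation of the logarithmic integral gives Li(13126) ≈ 1580.40. The difference π(x) − Li(x) ≈ -19.40 is typically negative for small/moderate x (Li(x) overestimates), though Littlewood's theorem shows this sign changes infinitely often.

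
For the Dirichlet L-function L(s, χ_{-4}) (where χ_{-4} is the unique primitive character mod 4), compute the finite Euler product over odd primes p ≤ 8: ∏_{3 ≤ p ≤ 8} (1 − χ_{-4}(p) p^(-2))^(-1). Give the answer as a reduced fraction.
∏ = 147/160

The odd primes p ≤ 8 are [3, 5, 7]. For each, χ(p) = 1 if p ≡ 1 mod 4, χ(p) = −1 if p ≡ 3 mod 4. Taking (1 − χ(p)/p^2)^(-1) = p^2/(p^2 − χ(p)): (1 − (-1)/3^2)^(-1) · (1 − (1)/5^2)^(-1) · (1 − (-1)/7^2)^(-1) = 147/160.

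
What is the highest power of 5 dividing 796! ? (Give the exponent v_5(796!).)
v_5(796!) = 197

Legendre's formula: v_p(n!) = Σ_{k ≥ 1} ⌊n / p^k⌋. For p = 5, n = 796, the terms are:
  ⌊796/5^1⌋ = ⌊796/5⌋ = 159
  ⌊796/5^2⌋ = ⌊796/25⌋ = 31
  ⌊796/5^3⌋ = ⌊796/125⌋ = 6
  ⌊796/5^4⌋ = ⌊796/625⌋ = 1
(the next term ⌊796/5^5⌋ = 0, terminating the sum). Summing: v_5(796!) = 159 + 31 + 6 + 1 = 197.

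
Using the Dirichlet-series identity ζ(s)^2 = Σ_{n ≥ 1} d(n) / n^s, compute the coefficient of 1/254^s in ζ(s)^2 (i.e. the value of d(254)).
d(254) = 4

ζ(s)^2 = (Σ 1/m^s)(Σ 1/k^s). The coefficient of 1/n^s in the product is the number of ordered pairs (m, k) with mk = n, which equals d(n). For n = 254, divisors are [1, 2, 127, 254], so d(254) = 4.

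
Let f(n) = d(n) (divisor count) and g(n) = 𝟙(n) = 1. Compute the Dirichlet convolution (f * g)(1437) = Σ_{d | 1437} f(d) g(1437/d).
(d * 𝟙)(1437) = 9

Divisors of 1437: [1, 3, 479, 1437]. For each d | 1437:
  d = 1: d(1) · 𝟙(1437/1) = 1 · 1 = 1
  d = 3: d(3) · 𝟙(1437/3) = 2 · 1 = 2
  d = 479: d(479) · 𝟙(1437/479) = 2 · 1 = 2
  d = 1437: d(1437) · 𝟙(1437/1437) = 4 · 1 = 4
Summing: (d * 𝟙)(1437) = 1 + 2 + 2 + 4 = 9.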